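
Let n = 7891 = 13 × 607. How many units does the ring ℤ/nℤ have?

φ(7891) = 7891 · (1 − 1/13) · (1 − 1/607)
       = 7891 · 7272/7891 = 7272.

7272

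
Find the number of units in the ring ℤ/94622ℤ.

Factor 94622: 94622 = 2 · 11**2 · 17 · 23.
φ(2) = 2 − 1 = 1.
φ(11^2) = 11^1·(11−1) = 11·10 = 110.
φ(17) = 17 − 1 = 16.
φ(23) = 23 − 1 = 22.
Since φ is multiplicative, φ(94622) = 1 · 110 · 16 · 22 = 38720.

38720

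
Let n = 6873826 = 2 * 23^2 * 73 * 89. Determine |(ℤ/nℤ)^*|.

φ(2) = 2 − 1 = 1.
φ(23^2) = 23^1·(23−1) = 23·22 = 506.
φ(73) = 73 − 1 = 72.
φ(89) = 89 − 1 = 88.
Multiply: 1 · 506 · 72 · 88 = 3206016.

3206016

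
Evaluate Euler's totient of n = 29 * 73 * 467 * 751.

φ(29) = 29 − 1 = 28.
φ(73) = 73 − 1 = 72.
φ(467) = 467 − 1 = 466.
φ(751) = 751 − 1 = 750.
Multiply: 28 · 72 · 466 · 750 = 704592000.

704592000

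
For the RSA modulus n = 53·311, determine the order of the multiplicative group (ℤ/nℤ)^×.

For distinct primes, φ(pq) = (p−1)(q−1) = 52 × 310 = 16120.

16120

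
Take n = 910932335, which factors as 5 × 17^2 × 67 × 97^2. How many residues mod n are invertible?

φ(910932335) = 910932335 · (1 − 1/5) · (1 − 1/17) · (1 − 1/67) · (1 − 1/97)
       = 910932335 · 405504/552415 = 668676096.

668676096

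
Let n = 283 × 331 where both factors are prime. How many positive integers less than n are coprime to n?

93060

φ(pq) = (p−1)(q−1) = 282 · 330 = 93060.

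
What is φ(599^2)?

φ(358801) = 358801 · (1 − 1/599)
       = 358801 · 598/599 = 358202.

358202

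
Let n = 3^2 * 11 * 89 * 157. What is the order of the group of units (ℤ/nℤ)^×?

823680

φ(1383327) = 1383327 · (1 − 1/3) · (1 − 1/11) · (1 − 1/89) · (1 − 1/157)
       = 1383327 · 274560/461109 = 823680.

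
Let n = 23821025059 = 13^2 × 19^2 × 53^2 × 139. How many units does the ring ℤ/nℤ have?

20291259456

φ(13^2) = 13^1·(13−1) = 13·12 = 156.
φ(19^2) = 19^2 − 19^1 = 361 − 19 = 342.
φ(53^2) = 53^2 − 53^1 = 2809 − 53 = 2756.
φ(139) = 139 − 1 = 138.
Multiply: 156 · 342 · 2756 · 138 = 20291259456.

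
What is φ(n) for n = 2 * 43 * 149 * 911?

φ(11673554) = 11673554 · (1 − 1/2) · (1 − 1/43) · (1 − 1/149) · (1 − 1/911)
       = 11673554 · 5656560/11673554 = 5656560.

5656560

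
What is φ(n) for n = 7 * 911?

φ(7) = 7 − 1 = 6.
φ(911) = 911 − 1 = 910.
φ(6377) = 6 × 910 = 5460.

5460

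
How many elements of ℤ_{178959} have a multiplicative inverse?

98560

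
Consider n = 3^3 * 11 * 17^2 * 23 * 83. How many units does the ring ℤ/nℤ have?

φ(163855197) = 163855197 · (1 − 1/3) · (1 − 1/11) · (1 − 1/17) · (1 − 1/23) · (1 − 1/83)
       = 163855197 · 577280/1070949 = 88323840.

88323840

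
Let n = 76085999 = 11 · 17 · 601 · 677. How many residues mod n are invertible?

φ(11) = 11 − 1 = 10.
φ(17) = 17 − 1 = 16.
φ(601) = 601 − 1 = 600.
φ(677) = 677 − 1 = 676.
Since φ is multiplicative, φ(76085999) = 10 · 16 · 600 · 676 = 64896000.

64896000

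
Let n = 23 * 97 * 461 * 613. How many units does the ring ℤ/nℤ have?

594570240

φ(630464983) = 630464983 · (1 − 1/23) · (1 − 1/97) · (1 − 1/461) · (1 − 1/613)
       = 630464983 · 594570240/630464983 = 594570240.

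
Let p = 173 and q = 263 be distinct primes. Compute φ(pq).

45064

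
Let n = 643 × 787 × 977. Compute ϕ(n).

φ(643) = 643 − 1 = 642.
φ(787) = 787 − 1 = 786.
φ(977) = 977 − 1 = 976.
Multiply: 642 · 786 · 976 = 492501312.

492501312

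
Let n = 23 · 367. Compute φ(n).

8052

φ(8441) = 8441 · (1 − 1/23) · (1 − 1/367)
       = 8441 · 8052/8441 = 8052.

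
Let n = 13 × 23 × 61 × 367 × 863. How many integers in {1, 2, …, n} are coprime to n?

φ(5776674319) = 5776674319 · (1 − 1/13) · (1 − 1/23) · (1 − 1/61) · (1 − 1/367) · (1 − 1/863)
       = 5776674319 · 4997393280/5776674319 = 4997393280.

4997393280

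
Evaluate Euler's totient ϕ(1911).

1911 = 3 * 7**2 * 13.
φ(3) = 3 − 1 = 2.
φ(7^2) = 7^1·(7−1) = 7·6 = 42.
φ(13) = 13 − 1 = 12.
Multiply: 2 · 42 · 12 = 1008.

1008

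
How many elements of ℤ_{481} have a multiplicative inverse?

432

Factor 481: 481 = 13 · 37.
φ(481) = 481 · (1 − 1/13) · (1 − 1/37)
       = 481 · 432/481 = 432.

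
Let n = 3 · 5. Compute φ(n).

φ(15) = 15 · (1 − 1/3) · (1 − 1/5)
       = 15 · 8/15 = 8.

8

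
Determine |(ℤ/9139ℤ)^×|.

7776

9139 = 13 × 19 × 37.
φ(13) = 13 − 1 = 12.
φ(19) = 19 − 1 = 18.
φ(37) = 37 − 1 = 36.
Multiply: 12 · 18 · 36 = 7776.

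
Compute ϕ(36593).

33264

Factor 36593: 36593 = 23 · 37 · 43.
φ(36593) = 36593 · (1 − 1/23) · (1 − 1/37) · (1 − 1/43)
       = 36593 · 33264/36593 = 33264.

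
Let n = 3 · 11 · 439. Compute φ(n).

8760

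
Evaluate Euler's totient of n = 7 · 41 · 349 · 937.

φ(7) = 7 − 1 = 6.
φ(41) = 41 − 1 = 40.
φ(349) = 349 − 1 = 348.
φ(937) = 937 − 1 = 936.
φ(93852731) = 6 × 40 × 348 × 936 = 78174720.

78174720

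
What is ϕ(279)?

180

Prime factorization: 279 = 3^2 × 31.
φ(279) = 279 · (1 − 1/3) · (1 − 1/31)
       = 279 · 60/93 = 180.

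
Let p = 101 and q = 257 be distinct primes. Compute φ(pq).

25600

For distinct primes, φ(pq) = (p−1)(q−1) = 100 × 256 = 25600.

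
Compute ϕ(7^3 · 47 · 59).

φ(951139) = 951139 · (1 − 1/7) · (1 − 1/47) · (1 − 1/59)
       = 951139 · 16008/19411 = 784392.

784392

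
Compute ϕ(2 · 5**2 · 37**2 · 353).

9377280

φ(2) = 2 − 1 = 1.
φ(5^2) = 5^1·(5−1) = 5·4 = 20.
φ(37^2) = 37^1·(37−1) = 37·36 = 1332.
φ(353) = 353 − 1 = 352.
φ(24162850) = 1 × 20 × 1332 × 352 = 9377280.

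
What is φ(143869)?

Factor 143869: 143869 = 11^2 · 29 · 41.
φ(11^2) = 11^1·(11−1) = 11·10 = 110.
φ(29) = 29 − 1 = 28.
φ(41) = 41 − 1 = 40.
Since φ is multiplicative, φ(143869) = 110 · 28 · 40 = 123200.

123200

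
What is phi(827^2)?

φ(683929) = 683929 · (1 − 1/827)
       = 683929 · 826/827 = 683102.

683102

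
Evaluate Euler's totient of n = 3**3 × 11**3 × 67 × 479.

687115440

φ(3^3) = 3^2·(3−1) = 9·2 = 18.
φ(11^3) = 11^3 − 11^2 = 1331 − 121 = 1210.
φ(67) = 67 − 1 = 66.
φ(479) = 479 − 1 = 478.
φ(1153326141) = 18 × 1210 × 66 × 478 = 687115440.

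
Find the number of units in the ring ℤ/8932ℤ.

3360

First factor: 8932 = 2^2 · 7 · 11 · 29.
φ(8932) = 8932 · (1 − 1/2) · (1 − 1/7) · (1 − 1/11) · (1 − 1/29)
       = 8932 · 1680/4466 = 3360.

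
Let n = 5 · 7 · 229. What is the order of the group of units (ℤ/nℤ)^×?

φ(8015) = 8015 · (1 − 1/5) · (1 − 1/7) · (1 − 1/229)
       = 8015 · 5472/8015 = 5472.

5472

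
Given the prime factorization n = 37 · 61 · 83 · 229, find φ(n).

φ(42898799) = 42898799 · (1 − 1/37) · (1 − 1/61) · (1 − 1/83) · (1 − 1/229)
       = 42898799 · 40383360/42898799 = 40383360.

40383360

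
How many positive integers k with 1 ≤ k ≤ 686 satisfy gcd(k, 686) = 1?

294

Prime factorization: 686 = 2 × 7^3.
φ(686) = 686 · (1 − 1/2) · (1 − 1/7)
       = 686 · 6/14 = 294.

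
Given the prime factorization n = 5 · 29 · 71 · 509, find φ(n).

3982720

φ(5) = 5 − 1 = 4.
φ(29) = 29 − 1 = 28.
φ(71) = 71 − 1 = 70.
φ(509) = 509 − 1 = 508.
Since φ is multiplicative, φ(5240155) = 4 · 28 · 70 · 508 = 3982720.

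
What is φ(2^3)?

4

φ(8) = 8 · (1 − 1/2)
       = 8 · 1/2 = 4.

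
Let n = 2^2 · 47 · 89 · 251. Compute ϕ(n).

φ(2^2) = 2^2 − 2^1 = 4 − 2 = 2.
φ(47) = 47 − 1 = 46.
φ(89) = 89 − 1 = 88.
φ(251) = 251 − 1 = 250.
Multiply: 2 · 46 · 88 · 250 = 2024000.

2024000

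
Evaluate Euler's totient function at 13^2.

φ(169) = 169 · (1 − 1/13)
       = 169 · 12/13 = 156.

156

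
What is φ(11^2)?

110

φ(121) = 121 · (1 − 1/11)
       = 121 · 10/11 = 110.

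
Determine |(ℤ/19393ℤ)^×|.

Factor 19393: 19393 = 11 * 41 * 43.
φ(19393) = 19393 · (1 − 1/11) · (1 − 1/41) · (1 − 1/43)
       = 19393 · 16800/19393 = 16800.

16800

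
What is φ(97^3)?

φ(97^3) = 97^2·(97−1) = 9409·96 = 903264.

903264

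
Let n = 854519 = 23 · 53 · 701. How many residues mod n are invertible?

φ(854519) = 854519 · (1 − 1/23) · (1 − 1/53) · (1 − 1/701)
       = 854519 · 800800/854519 = 800800.

800800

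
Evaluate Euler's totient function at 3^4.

φ(81) = 81 · (1 − 1/3)
       = 81 · 2/3 = 54.

54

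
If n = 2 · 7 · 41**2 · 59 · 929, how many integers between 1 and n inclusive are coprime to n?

529628160

φ(1289922074) = 1289922074 · (1 − 1/2) · (1 − 1/7) · (1 − 1/41) · (1 − 1/59) · (1 − 1/929)
       = 1289922074 · 12917760/31461514 = 529628160.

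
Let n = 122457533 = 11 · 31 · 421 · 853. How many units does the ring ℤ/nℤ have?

107352000

φ(11) = 11 − 1 = 10.
φ(31) = 31 − 1 = 30.
φ(421) = 421 − 1 = 420.
φ(853) = 853 − 1 = 852.
Multiply: 10 · 30 · 420 · 852 = 107352000.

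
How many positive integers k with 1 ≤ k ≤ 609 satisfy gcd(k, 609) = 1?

336

Prime factorization: 609 = 3 · 7 · 29.
φ(3) = 3 − 1 = 2.
φ(7) = 7 − 1 = 6.
φ(29) = 29 − 1 = 28.
Multiply: 2 · 6 · 28 = 336.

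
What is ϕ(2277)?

1320

Prime factorization: 2277 = 3^2 · 11 · 23.
φ(2277) = 2277 · (1 − 1/3) · (1 − 1/11) · (1 − 1/23)
       = 2277 · 440/759 = 1320.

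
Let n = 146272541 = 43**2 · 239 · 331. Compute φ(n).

141843240

φ(43^2) = 43^1·(43−1) = 43·42 = 1806.
φ(239) = 239 − 1 = 238.
φ(331) = 331 − 1 = 330.
Multiply: 1806 · 238 · 330 = 141843240.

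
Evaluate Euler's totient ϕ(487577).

First factor: 487577 = 17 · 23 · 29 · 43.
φ(487577) = 487577 · (1 − 1/17) · (1 − 1/23) · (1 − 1/29) · (1 − 1/43)
       = 487577 · 413952/487577 = 413952.

413952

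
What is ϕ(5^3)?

100

φ(5^3) = 5^3 − 5^2 = 125 − 25 = 100.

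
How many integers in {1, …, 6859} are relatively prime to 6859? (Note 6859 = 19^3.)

6498

φ(19^3) = 19^3 − 19^2 = 6859 − 361 = 6498.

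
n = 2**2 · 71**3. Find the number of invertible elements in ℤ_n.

φ(2^2) = 2^2 − 2^1 = 4 − 2 = 2.
φ(71^3) = 71^2·(71−1) = 5041·70 = 352870.
Multiply: 2 · 352870 = 705740.

705740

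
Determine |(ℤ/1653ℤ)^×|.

1008

Prime factorization: 1653 = 3 * 19 * 29.
φ(3) = 3 − 1 = 2.
φ(19) = 19 − 1 = 18.
φ(29) = 29 − 1 = 28.
Multiply: 2 · 18 · 28 = 1008.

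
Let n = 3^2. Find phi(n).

6

φ(3^2) = 3^1·(3−1) = 3·2 = 6.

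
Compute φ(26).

Prime factorization: 26 = 2 · 13.
φ(26) = 26 · (1 − 1/2) · (1 − 1/13)
       = 26 · 12/26 = 12.

12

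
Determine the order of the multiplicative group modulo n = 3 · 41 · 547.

43680

φ(67281) = 67281 · (1 − 1/3) · (1 − 1/41) · (1 − 1/547)
       = 67281 · 43680/67281 = 43680.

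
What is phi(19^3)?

φ(19^3) = 19^3 − 19^2 = 6859 − 361 = 6498.

6498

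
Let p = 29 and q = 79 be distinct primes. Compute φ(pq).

For distinct primes, φ(pq) = (p−1)(q−1) = 28 × 78 = 2184.

2184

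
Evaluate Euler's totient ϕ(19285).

19285 = 5 × 7 × 19 × 29.
φ(19285) = 19285 · (1 − 1/5) · (1 − 1/7) · (1 − 1/19) · (1 − 1/29)
       = 19285 · 12096/19285 = 12096.

12096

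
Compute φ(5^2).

φ(25) = 25 · (1 − 1/5)
       = 25 · 4/5 = 20.

20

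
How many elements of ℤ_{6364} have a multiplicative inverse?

3024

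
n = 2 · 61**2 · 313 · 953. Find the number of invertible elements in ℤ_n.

1087107840

φ(2) = 2 − 1 = 1.
φ(61^2) = 61^1·(61−1) = 61·60 = 3660.
φ(313) = 313 − 1 = 312.
φ(953) = 953 − 1 = 952.
φ(2219866738) = 1 × 3660 × 312 × 952 = 1087107840.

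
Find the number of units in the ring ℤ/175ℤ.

120

Prime factorization: 175 = 5**2 · 7.
φ(5^2) = 5^1·(5−1) = 5·4 = 20.
φ(7) = 7 − 1 = 6.
Since φ is multiplicative, φ(175) = 20 · 6 = 120.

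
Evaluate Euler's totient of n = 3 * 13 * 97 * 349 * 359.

287041536

φ(473975853) = 473975853 · (1 − 1/3) · (1 − 1/13) · (1 − 1/97) · (1 − 1/349) · (1 − 1/359)
       = 473975853 · 287041536/473975853 = 287041536.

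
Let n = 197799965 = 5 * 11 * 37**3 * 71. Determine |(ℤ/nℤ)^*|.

137995200

φ(5) = 5 − 1 = 4.
φ(11) = 11 − 1 = 10.
φ(37^3) = 37^3 − 37^2 = 50653 − 1369 = 49284.
φ(71) = 71 − 1 = 70.
φ(197799965) = 4 × 10 × 49284 × 70 = 137995200.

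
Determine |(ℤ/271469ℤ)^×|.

221760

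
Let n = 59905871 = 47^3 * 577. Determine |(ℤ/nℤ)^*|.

58529664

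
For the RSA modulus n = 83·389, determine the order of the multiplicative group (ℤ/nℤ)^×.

31816

φ(32287) = 32287 · (1 − 1/83) · (1 − 1/389)
       = 32287 · 31816/32287 = 31816.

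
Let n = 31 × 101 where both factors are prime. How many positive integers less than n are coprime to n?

3000

φ(31) = 31 − 1 = 30.
φ(101) = 101 − 1 = 100.
Since φ is multiplicative, φ(3131) = 30 · 100 = 3000.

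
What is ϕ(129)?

84

First factor: 129 = 3 · 43.
φ(129) = 129 · (1 − 1/3) · (1 − 1/43)
       = 129 · 84/129 = 84.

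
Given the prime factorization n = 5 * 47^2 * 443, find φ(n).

φ(5) = 5 − 1 = 4.
φ(47^2) = 47^1·(47−1) = 47·46 = 2162.
φ(443) = 443 − 1 = 442.
φ(4892935) = 4 × 2162 × 442 = 3822416.

3822416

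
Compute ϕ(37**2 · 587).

780552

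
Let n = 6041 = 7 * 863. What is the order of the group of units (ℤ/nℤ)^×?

5172

φ(6041) = 6041 · (1 − 1/7) · (1 − 1/863)
       = 6041 · 5172/6041 = 5172.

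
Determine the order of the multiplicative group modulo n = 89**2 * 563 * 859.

φ(3830730257) = 3830730257 · (1 − 1/89) · (1 − 1/563) · (1 − 1/859)
       = 3830730257 · 42433248/43041913 = 3776559072.

3776559072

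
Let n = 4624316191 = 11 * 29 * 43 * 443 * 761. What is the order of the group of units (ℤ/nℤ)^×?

φ(4624316191) = 4624316191 · (1 − 1/11) · (1 − 1/29) · (1 − 1/43) · (1 − 1/443) · (1 − 1/761)
       = 4624316191 · 3950419200/4624316191 = 3950419200.

3950419200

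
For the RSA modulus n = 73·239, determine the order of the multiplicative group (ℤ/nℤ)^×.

φ(17447) = 17447 · (1 − 1/73) · (1 − 1/239)
       = 17447 · 17136/17447 = 17136.

17136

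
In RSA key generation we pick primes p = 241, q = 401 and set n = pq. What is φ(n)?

96000

φ(n) = (p − 1)(q − 1) = (241−1)(401−1) = 240·400 = 96000.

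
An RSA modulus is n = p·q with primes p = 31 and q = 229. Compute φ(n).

φ(7099) = 7099 · (1 − 1/31) · (1 − 1/229)
       = 7099 · 6840/7099 = 6840.

6840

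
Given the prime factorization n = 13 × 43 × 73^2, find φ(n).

φ(2978911) = 2978911 · (1 − 1/13) · (1 − 1/43) · (1 − 1/73)
       = 2978911 · 36288/40807 = 2649024.

2649024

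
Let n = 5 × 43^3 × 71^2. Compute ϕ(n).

1543841040

φ(2003973935) = 2003973935 · (1 − 1/5) · (1 − 1/43) · (1 − 1/71)
       = 2003973935 · 11760/15265 = 1543841040.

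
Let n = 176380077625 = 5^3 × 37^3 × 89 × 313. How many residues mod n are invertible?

135314150400

φ(5^3) = 5^3 − 5^2 = 125 − 25 = 100.
φ(37^3) = 37^3 − 37^2 = 50653 − 1369 = 49284.
φ(89) = 89 − 1 = 88.
φ(313) = 313 − 1 = 312.
Since φ is multiplicative, φ(176380077625) = 100 · 49284 · 88 · 312 = 135314150400.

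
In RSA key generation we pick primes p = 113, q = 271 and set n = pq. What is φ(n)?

φ(113) = 113 − 1 = 112.
φ(271) = 271 − 1 = 270.
φ(30623) = 112 × 270 = 30240.

30240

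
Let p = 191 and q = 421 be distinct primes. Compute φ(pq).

79800

φ(191) = 191 − 1 = 190.
φ(421) = 421 − 1 = 420.
Since φ is multiplicative, φ(80411) = 190 · 420 = 79800.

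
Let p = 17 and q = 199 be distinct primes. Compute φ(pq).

φ(pq) = (p−1)(q−1) = 16 · 198 = 3168.

3168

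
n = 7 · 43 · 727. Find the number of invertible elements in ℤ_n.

φ(218827) = 218827 · (1 − 1/7) · (1 − 1/43) · (1 − 1/727)
       = 218827 · 182952/218827 = 182952.

182952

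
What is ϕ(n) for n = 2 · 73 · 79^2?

443664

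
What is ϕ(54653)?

First factor: 54653 = 31 × 41 × 43.
φ(54653) = 54653 · (1 − 1/31) · (1 − 1/41) · (1 − 1/43)
       = 54653 · 50400/54653 = 50400.

50400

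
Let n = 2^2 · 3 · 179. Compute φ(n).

712

φ(2^2) = 2^1·(2−1) = 2·1 = 2.
φ(3) = 3 − 1 = 2.
φ(179) = 179 − 1 = 178.
Since φ is multiplicative, φ(2148) = 2 · 2 · 178 = 712.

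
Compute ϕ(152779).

First factor: 152779 = 11 × 17 × 19 × 43.
φ(11) = 11 − 1 = 10.
φ(17) = 17 − 1 = 16.
φ(19) = 19 − 1 = 18.
φ(43) = 43 − 1 = 42.
Multiply: 10 · 16 · 18 · 42 = 120960.

120960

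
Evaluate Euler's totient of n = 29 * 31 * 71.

φ(63829) = 63829 · (1 − 1/29) · (1 − 1/31) · (1 − 1/71)
       = 63829 · 58800/63829 = 58800.

58800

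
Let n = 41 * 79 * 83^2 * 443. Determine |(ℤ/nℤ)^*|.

φ(9884867653) = 9884867653 · (1 − 1/41) · (1 − 1/79) · (1 − 1/83) · (1 − 1/443)
       = 9884867653 · 113081280/119094791 = 9385746240.

9385746240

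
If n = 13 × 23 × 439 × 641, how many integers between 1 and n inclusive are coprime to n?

74004480

φ(13) = 13 − 1 = 12.
φ(23) = 23 − 1 = 22.
φ(439) = 439 − 1 = 438.
φ(641) = 641 − 1 = 640.
φ(84138301) = 12 × 22 × 438 × 640 = 74004480.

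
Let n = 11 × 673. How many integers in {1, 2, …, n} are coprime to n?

6720

φ(7403) = 7403 · (1 − 1/11) · (1 − 1/673)
       = 7403 · 6720/7403 = 6720.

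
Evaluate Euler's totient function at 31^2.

930

φ(961) = 961 · (1 − 1/31)
       = 961 · 30/31 = 930.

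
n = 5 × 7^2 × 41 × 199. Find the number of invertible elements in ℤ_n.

1330560

φ(5) = 5 − 1 = 4.
φ(7^2) = 7^2 − 7^1 = 49 − 7 = 42.
φ(41) = 41 − 1 = 40.
φ(199) = 199 − 1 = 198.
Since φ is multiplicative, φ(1998955) = 4 · 42 · 40 · 198 = 1330560.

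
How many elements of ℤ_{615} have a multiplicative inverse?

Prime factorization: 615 = 3 * 5 * 41.
φ(3) = 3 − 1 = 2.
φ(5) = 5 − 1 = 4.
φ(41) = 41 − 1 = 40.
Since φ is multiplicative, φ(615) = 2 · 4 · 40 = 320.

320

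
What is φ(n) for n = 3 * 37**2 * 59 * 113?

17305344

φ(27381369) = 27381369 · (1 − 1/3) · (1 − 1/37) · (1 − 1/59) · (1 − 1/113)
       = 27381369 · 467712/740037 = 17305344.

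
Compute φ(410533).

Prime factorization: 410533 = 17 * 19 * 31 * 41.
φ(410533) = 410533 · (1 − 1/17) · (1 − 1/19) · (1 − 1/31) · (1 − 1/41)
       = 410533 · 345600/410533 = 345600.

345600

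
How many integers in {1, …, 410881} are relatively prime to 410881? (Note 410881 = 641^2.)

410240

φ(641^2) = 641^1·(641−1) = 641·640 = 410240.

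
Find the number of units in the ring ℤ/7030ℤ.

Prime factorization: 7030 = 2 · 5 · 19 · 37.
φ(2) = 2 − 1 = 1.
φ(5) = 5 − 1 = 4.
φ(19) = 19 − 1 = 18.
φ(37) = 37 − 1 = 36.
Multiply: 1 · 4 · 18 · 36 = 2592.

2592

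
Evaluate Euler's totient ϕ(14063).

First factor: 14063 = 7^3 * 41.
φ(7^3) = 7^3 − 7^2 = 343 − 49 = 294.
φ(41) = 41 − 1 = 40.
φ(14063) = 294 × 40 = 11760.

11760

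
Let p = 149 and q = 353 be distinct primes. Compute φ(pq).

For distinct primes, φ(pq) = (p−1)(q−1) = 148 × 352 = 52096.

52096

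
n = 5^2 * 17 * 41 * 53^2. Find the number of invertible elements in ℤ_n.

35276800

φ(48946825) = 48946825 · (1 − 1/5) · (1 − 1/17) · (1 − 1/41) · (1 − 1/53)
       = 48946825 · 133120/184705 = 35276800.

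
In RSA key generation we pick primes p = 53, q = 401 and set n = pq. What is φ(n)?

For distinct primes, φ(pq) = (p−1)(q−1) = 52 × 400 = 20800.

20800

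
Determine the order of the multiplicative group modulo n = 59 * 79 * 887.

φ(59) = 59 − 1 = 58.
φ(79) = 79 − 1 = 78.
φ(887) = 887 − 1 = 886.
Multiply: 58 · 78 · 886 = 4008264.

4008264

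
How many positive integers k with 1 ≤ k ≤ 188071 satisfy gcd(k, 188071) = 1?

152064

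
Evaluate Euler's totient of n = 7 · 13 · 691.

φ(7) = 7 − 1 = 6.
φ(13) = 13 − 1 = 12.
φ(691) = 691 − 1 = 690.
Since φ is multiplicative, φ(62881) = 6 · 12 · 690 = 49680.

49680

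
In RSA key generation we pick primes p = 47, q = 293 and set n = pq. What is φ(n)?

13432

φ(13771) = 13771 · (1 − 1/47) · (1 − 1/293)
       = 13771 · 13432/13771 = 13432.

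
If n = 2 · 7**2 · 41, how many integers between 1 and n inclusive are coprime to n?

1680

φ(4018) = 4018 · (1 − 1/2) · (1 − 1/7) · (1 − 1/41)
       = 4018 · 240/574 = 1680.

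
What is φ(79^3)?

486798

φ(493039) = 493039 · (1 − 1/79)
       = 493039 · 78/79 = 486798.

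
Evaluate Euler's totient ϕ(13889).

First factor: 13889 = 17 · 19 · 43.
φ(17) = 17 − 1 = 16.
φ(19) = 19 − 1 = 18.
φ(43) = 43 − 1 = 42.
φ(13889) = 16 × 18 × 42 = 12096.

12096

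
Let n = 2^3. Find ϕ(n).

4

φ(8) = 8 · (1 − 1/2)
       = 8 · 1/2 = 4.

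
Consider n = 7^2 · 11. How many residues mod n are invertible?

φ(7^2) = 7^1·(7−1) = 7·6 = 42.
φ(11) = 11 − 1 = 10.
Since φ is multiplicative, φ(539) = 42 · 10 = 420.

420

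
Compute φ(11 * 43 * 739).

309960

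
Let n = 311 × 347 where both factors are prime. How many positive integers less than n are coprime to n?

107260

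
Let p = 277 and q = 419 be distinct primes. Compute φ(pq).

φ(116063) = 116063 · (1 − 1/277) · (1 − 1/419)
       = 116063 · 115368/116063 = 115368.

115368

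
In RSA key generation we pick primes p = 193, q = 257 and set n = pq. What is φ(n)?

49152

φ(193) = 193 − 1 = 192.
φ(257) = 257 − 1 = 256.
Since φ is multiplicative, φ(49601) = 192 · 256 = 49152.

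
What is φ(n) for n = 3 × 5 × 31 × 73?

17280

φ(33945) = 33945 · (1 − 1/3) · (1 − 1/5) · (1 − 1/31) · (1 − 1/73)
       = 33945 · 17280/33945 = 17280.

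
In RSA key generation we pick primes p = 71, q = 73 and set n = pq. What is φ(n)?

5040

For distinct primes, φ(pq) = (p−1)(q−1) = 70 × 72 = 5040.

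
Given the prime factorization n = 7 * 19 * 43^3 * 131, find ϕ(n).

φ(7) = 7 − 1 = 6.
φ(19) = 19 − 1 = 18.
φ(43^3) = 43^3 − 43^2 = 79507 − 1849 = 77658.
φ(131) = 131 − 1 = 130.
Multiply: 6 · 18 · 77658 · 130 = 1090318320.

1090318320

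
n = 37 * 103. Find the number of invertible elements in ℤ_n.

φ(3811) = 3811 · (1 − 1/37) · (1 − 1/103)
       = 3811 · 3672/3811 = 3672.

3672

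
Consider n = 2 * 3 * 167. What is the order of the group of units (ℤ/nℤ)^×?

332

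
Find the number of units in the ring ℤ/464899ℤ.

394240

Factor 464899: 464899 = 17 × 23 × 29 × 41.
φ(464899) = 464899 · (1 − 1/17) · (1 − 1/23) · (1 − 1/29) · (1 − 1/41)
       = 464899 · 394240/464899 = 394240.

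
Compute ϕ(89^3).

697048

φ(704969) = 704969 · (1 − 1/89)
       = 704969 · 88/89 = 697048.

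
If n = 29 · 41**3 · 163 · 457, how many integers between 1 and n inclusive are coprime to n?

139080291840

φ(148885832119) = 148885832119 · (1 − 1/29) · (1 − 1/41) · (1 − 1/163) · (1 − 1/457)
       = 148885832119 · 82736640/88569799 = 139080291840.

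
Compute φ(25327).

22680

Prime factorization: 25327 = 19 · 31 · 43.
φ(25327) = 25327 · (1 − 1/19) · (1 − 1/31) · (1 − 1/43)
       = 25327 · 22680/25327 = 22680.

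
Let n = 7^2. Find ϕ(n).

42

φ(7^2) = 7^1·(7−1) = 7·6 = 42.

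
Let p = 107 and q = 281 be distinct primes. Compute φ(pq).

29680

For distinct primes, φ(pq) = (p−1)(q−1) = 106 × 280 = 29680.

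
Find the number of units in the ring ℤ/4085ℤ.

3024

First factor: 4085 = 5 * 19 * 43.
φ(4085) = 4085 · (1 − 1/5) · (1 − 1/19) · (1 − 1/43)
       = 4085 · 3024/4085 = 3024.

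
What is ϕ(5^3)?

100

φ(125) = 125 · (1 − 1/5)
       = 125 · 4/5 = 100.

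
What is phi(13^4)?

26364

φ(28561) = 28561 · (1 − 1/13)
       = 28561 · 12/13 = 26364.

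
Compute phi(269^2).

72092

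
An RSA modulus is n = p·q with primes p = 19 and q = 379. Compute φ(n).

φ(19) = 19 − 1 = 18.
φ(379) = 379 − 1 = 378.
Multiply: 18 · 378 = 6804.

6804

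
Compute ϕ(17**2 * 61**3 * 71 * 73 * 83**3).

172894189479782400

φ(194402942319695689) = 194402942319695689 · (1 − 1/17) · (1 − 1/61) · (1 − 1/71) · (1 − 1/73) · (1 − 1/83)
       = 194402942319695689 · 396748800/446105993 = 172894189479782400.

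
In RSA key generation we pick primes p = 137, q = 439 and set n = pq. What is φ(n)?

φ(n) = (p − 1)(q − 1) = (137−1)(439−1) = 136·438 = 59568.

59568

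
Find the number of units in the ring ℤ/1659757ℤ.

1422960

1659757 = 11**3 · 29 · 43.
φ(1659757) = 1659757 · (1 − 1/11) · (1 − 1/29) · (1 − 1/43)
       = 1659757 · 11760/13717 = 1422960.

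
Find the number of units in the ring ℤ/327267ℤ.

Prime factorization: 327267 = 3^3 · 17 · 23 · 31.
φ(327267) = 327267 · (1 − 1/3) · (1 − 1/17) · (1 − 1/23) · (1 − 1/31)
       = 327267 · 21120/36363 = 190080.

190080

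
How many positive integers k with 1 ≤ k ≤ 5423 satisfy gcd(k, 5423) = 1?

First factor: 5423 = 11 · 17 · 29.
φ(11) = 11 − 1 = 10.
φ(17) = 17 − 1 = 16.
φ(29) = 29 − 1 = 28.
φ(5423) = 10 × 16 × 28 = 4480.

4480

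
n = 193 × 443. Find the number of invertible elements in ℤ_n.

84864

φ(193) = 193 − 1 = 192.
φ(443) = 443 − 1 = 442.
φ(85499) = 192 × 442 = 84864.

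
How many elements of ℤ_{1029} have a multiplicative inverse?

1029 = 3 · 7^3.
φ(1029) = 1029 · (1 − 1/3) · (1 − 1/7)
       = 1029 · 12/21 = 588.

588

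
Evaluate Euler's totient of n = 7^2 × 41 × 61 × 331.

33264000

φ(7^2) = 7^2 − 7^1 = 49 − 7 = 42.
φ(41) = 41 − 1 = 40.
φ(61) = 61 − 1 = 60.
φ(331) = 331 − 1 = 330.
Since φ is multiplicative, φ(40563719) = 42 · 40 · 60 · 330 = 33264000.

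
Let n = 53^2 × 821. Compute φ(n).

φ(53^2) = 53^1·(53−1) = 53·52 = 2756.
φ(821) = 821 − 1 = 820.
Multiply: 2756 · 820 = 2259920.

2259920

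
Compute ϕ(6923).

5544

Prime factorization: 6923 = 7 · 23 · 43.
φ(7) = 7 − 1 = 6.
φ(23) = 23 − 1 = 22.
φ(43) = 43 − 1 = 42.
Since φ is multiplicative, φ(6923) = 6 · 22 · 42 = 5544.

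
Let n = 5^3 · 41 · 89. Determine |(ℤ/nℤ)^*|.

φ(5^3) = 5^2·(5−1) = 25·4 = 100.
φ(41) = 41 − 1 = 40.
φ(89) = 89 − 1 = 88.
φ(456125) = 100 × 40 × 88 = 352000.

352000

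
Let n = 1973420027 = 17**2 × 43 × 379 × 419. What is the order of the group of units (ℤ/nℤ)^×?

1805037696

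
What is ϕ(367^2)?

134322

φ(367^2) = 367^1·(367−1) = 367·366 = 134322.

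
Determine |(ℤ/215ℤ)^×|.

Prime factorization: 215 = 5 · 43.
φ(215) = 215 · (1 − 1/5) · (1 − 1/43)
       = 215 · 168/215 = 168.

168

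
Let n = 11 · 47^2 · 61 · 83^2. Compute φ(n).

8828743200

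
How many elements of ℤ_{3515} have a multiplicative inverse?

Prime factorization: 3515 = 5 · 19 · 37.
φ(5) = 5 − 1 = 4.
φ(19) = 19 − 1 = 18.
φ(37) = 37 − 1 = 36.
φ(3515) = 4 × 18 × 36 = 2592.

2592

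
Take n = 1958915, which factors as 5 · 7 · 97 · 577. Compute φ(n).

φ(1958915) = 1958915 · (1 − 1/5) · (1 − 1/7) · (1 − 1/97) · (1 − 1/577)
       = 1958915 · 1327104/1958915 = 1327104.

1327104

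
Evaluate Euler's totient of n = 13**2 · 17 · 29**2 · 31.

60802560

φ(74901983) = 74901983 · (1 − 1/13) · (1 − 1/17) · (1 − 1/29) · (1 − 1/31)
       = 74901983 · 161280/198679 = 60802560.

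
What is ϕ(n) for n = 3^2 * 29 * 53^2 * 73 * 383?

φ(20498112891) = 20498112891 · (1 − 1/3) · (1 − 1/29) · (1 − 1/53) · (1 − 1/73) · (1 − 1/383)
       = 20498112891 · 80091648/128918949 = 12734572032.

12734572032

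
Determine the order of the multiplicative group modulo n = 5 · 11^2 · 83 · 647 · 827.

φ(26868489835) = 26868489835 · (1 − 1/5) · (1 − 1/11) · (1 − 1/83) · (1 − 1/647) · (1 − 1/827)
       = 26868489835 · 1750194880/2442589985 = 19252143680.

19252143680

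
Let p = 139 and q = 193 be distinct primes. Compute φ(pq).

26496

φ(pq) = (p−1)(q−1) = 138 · 192 = 26496.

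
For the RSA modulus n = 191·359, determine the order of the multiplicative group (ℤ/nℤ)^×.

φ(pq) = (p−1)(q−1) = 190 · 358 = 68020.

68020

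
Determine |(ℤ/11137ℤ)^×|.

Factor 11137: 11137 = 7 × 37 × 43.
φ(11137) = 11137 · (1 − 1/7) · (1 − 1/37) · (1 − 1/43)
       = 11137 · 9072/11137 = 9072.

9072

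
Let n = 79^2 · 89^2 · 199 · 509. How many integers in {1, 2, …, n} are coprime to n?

φ(5007316634651) = 5007316634651 · (1 − 1/79) · (1 − 1/89) · (1 − 1/199) · (1 − 1/509)
       = 5007316634651 · 690408576/712177021 = 4854262697856.

4854262697856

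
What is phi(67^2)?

φ(67^2) = 67^2 − 67^1 = 4489 − 67 = 4422.

4422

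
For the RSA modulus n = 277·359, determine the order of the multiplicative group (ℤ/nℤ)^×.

98808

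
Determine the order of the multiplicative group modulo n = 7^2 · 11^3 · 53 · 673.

φ(2326296511) = 2326296511 · (1 − 1/7) · (1 − 1/11) · (1 − 1/53) · (1 − 1/673)
       = 2326296511 · 2096640/2746513 = 1775854080.

1775854080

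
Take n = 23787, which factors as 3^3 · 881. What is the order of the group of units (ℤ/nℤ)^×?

15840

φ(23787) = 23787 · (1 − 1/3) · (1 − 1/881)
       = 23787 · 1760/2643 = 15840.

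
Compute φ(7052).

Factor 7052: 7052 = 2^2 · 41 · 43.
φ(7052) = 7052 · (1 − 1/2) · (1 − 1/41) · (1 − 1/43)
       = 7052 · 1680/3526 = 3360.

3360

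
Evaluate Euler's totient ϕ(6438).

2016

Prime factorization: 6438 = 2 × 3 × 29 × 37.
φ(2) = 2 − 1 = 1.
φ(3) = 3 − 1 = 2.
φ(29) = 29 − 1 = 28.
φ(37) = 37 − 1 = 36.
φ(6438) = 1 × 2 × 28 × 36 = 2016.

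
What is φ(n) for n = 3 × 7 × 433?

φ(9093) = 9093 · (1 − 1/3) · (1 − 1/7) · (1 − 1/433)
       = 9093 · 5184/9093 = 5184.

5184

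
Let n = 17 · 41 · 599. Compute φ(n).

382720

φ(17) = 17 − 1 = 16.
φ(41) = 41 − 1 = 40.
φ(599) = 599 − 1 = 598.
Since φ is multiplicative, φ(417503) = 16 · 40 · 598 = 382720.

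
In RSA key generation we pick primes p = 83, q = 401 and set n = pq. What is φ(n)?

φ(83) = 83 − 1 = 82.
φ(401) = 401 − 1 = 400.
φ(33283) = 82 × 400 = 32800.

32800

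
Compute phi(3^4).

54

φ(3^4) = 3^3·(3−1) = 27·2 = 54.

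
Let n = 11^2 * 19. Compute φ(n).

φ(11^2) = 11^1·(11−1) = 11·10 = 110.
φ(19) = 19 − 1 = 18.
Since φ is multiplicative, φ(2299) = 110 · 18 = 1980.

1980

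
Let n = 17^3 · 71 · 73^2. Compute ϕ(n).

φ(17^3) = 17^2·(17−1) = 289·16 = 4624.
φ(71) = 71 − 1 = 70.
φ(73^2) = 73^2 − 73^1 = 5329 − 73 = 5256.
Since φ is multiplicative, φ(1858877767) = 4624 · 70 · 5256 = 1701262080.

1701262080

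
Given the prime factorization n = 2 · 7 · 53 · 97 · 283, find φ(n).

8446464

φ(20368642) = 20368642 · (1 − 1/2) · (1 − 1/7) · (1 − 1/53) · (1 − 1/97) · (1 − 1/283)
       = 20368642 · 8446464/20368642 = 8446464.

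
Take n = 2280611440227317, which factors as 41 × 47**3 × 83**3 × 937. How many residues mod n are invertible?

φ(2280611440227317) = 2280611440227317 · (1 − 1/41) · (1 − 1/47) · (1 − 1/83) · (1 − 1/937)
       = 2280611440227317 · 141223680/149864717 = 2149113858727680.

2149113858727680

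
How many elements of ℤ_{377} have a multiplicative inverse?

First factor: 377 = 13 * 29.
φ(13) = 13 − 1 = 12.
φ(29) = 29 − 1 = 28.
φ(377) = 12 × 28 = 336.

336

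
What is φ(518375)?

Prime factorization: 518375 = 5**3 · 11 · 13 · 29.
φ(5^3) = 5^2·(5−1) = 25·4 = 100.
φ(11) = 11 − 1 = 10.
φ(13) = 13 − 1 = 12.
φ(29) = 29 − 1 = 28.
Since φ is multiplicative, φ(518375) = 100 · 10 · 12 · 28 = 336000.

336000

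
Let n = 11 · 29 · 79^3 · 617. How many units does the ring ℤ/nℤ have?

83962919040

φ(97041415097) = 97041415097 · (1 − 1/11) · (1 − 1/29) · (1 − 1/79) · (1 − 1/617)
       = 97041415097 · 13453440/15549017 = 83962919040.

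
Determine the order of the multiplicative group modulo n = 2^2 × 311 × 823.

φ(2^2) = 2^1·(2−1) = 2·1 = 2.
φ(311) = 311 − 1 = 310.
φ(823) = 823 − 1 = 822.
Since φ is multiplicative, φ(1023812) = 2 · 310 · 822 = 509640.

509640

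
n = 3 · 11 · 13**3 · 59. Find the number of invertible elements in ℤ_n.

2352480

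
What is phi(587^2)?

343982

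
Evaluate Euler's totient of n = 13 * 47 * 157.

φ(95927) = 95927 · (1 − 1/13) · (1 − 1/47) · (1 − 1/157)
       = 95927 · 86112/95927 = 86112.

86112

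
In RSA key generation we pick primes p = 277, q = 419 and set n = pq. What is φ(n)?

φ(n) = (p − 1)(q − 1) = (277−1)(419−1) = 276·418 = 115368.

115368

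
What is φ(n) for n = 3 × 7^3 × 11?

5880

φ(3) = 3 − 1 = 2.
φ(7^3) = 7^2·(7−1) = 49·6 = 294.
φ(11) = 11 − 1 = 10.
Multiply: 2 · 294 · 10 = 5880.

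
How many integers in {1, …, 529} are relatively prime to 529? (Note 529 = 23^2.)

φ(23^2) = 23^1·(23−1) = 23·22 = 506.

506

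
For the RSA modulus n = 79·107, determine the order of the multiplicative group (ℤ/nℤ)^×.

φ(n) = (p − 1)(q − 1) = (79−1)(107−1) = 78·106 = 8268.

8268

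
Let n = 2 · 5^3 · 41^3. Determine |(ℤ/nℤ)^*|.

6724000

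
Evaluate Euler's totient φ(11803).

First factor: 11803 = 11 · 29 · 37.
φ(11) = 11 − 1 = 10.
φ(29) = 29 − 1 = 28.
φ(37) = 37 − 1 = 36.
Multiply: 10 · 28 · 36 = 10080.

10080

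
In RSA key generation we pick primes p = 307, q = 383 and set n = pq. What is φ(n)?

φ(n) = (p − 1)(q − 1) = (307−1)(383−1) = 306·382 = 116892.

116892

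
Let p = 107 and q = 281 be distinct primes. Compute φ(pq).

29680

For distinct primes, φ(pq) = (p−1)(q−1) = 106 × 280 = 29680.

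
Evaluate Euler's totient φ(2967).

1848

Prime factorization: 2967 = 3 · 23 · 43.
φ(3) = 3 − 1 = 2.
φ(23) = 23 − 1 = 22.
φ(43) = 43 − 1 = 42.
φ(2967) = 2 × 22 × 42 = 1848.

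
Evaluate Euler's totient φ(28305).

Prime factorization: 28305 = 3^2 · 5 · 17 · 37.
φ(28305) = 28305 · (1 − 1/3) · (1 − 1/5) · (1 − 1/17) · (1 − 1/37)
       = 28305 · 4608/9435 = 13824.

13824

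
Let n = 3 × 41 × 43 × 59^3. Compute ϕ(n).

φ(3) = 3 − 1 = 2.
φ(41) = 41 − 1 = 40.
φ(43) = 43 − 1 = 42.
φ(59^3) = 59^2·(59−1) = 3481·58 = 201898.
φ(1086249531) = 2 × 40 × 42 × 201898 = 678377280.

678377280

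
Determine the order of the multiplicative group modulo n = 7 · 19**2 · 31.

61560

φ(78337) = 78337 · (1 − 1/7) · (1 − 1/19) · (1 − 1/31)
       = 78337 · 3240/4123 = 61560.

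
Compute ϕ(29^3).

23548

φ(24389) = 24389 · (1 − 1/29)
       = 24389 · 28/29 = 23548.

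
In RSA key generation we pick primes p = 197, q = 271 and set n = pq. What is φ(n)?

52920

φ(197) = 197 − 1 = 196.
φ(271) = 271 − 1 = 270.
Multiply: 196 · 270 = 52920.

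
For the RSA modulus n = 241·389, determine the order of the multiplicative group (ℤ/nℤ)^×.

φ(pq) = (p−1)(q−1) = 240 · 388 = 93120.

93120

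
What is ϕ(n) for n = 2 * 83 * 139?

φ(23074) = 23074 · (1 − 1/2) · (1 − 1/83) · (1 − 1/139)
       = 23074 · 11316/23074 = 11316.

11316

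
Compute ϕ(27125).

18000

Factor 27125: 27125 = 5^3 * 7 * 31.
φ(5^3) = 5^2·(5−1) = 25·4 = 100.
φ(7) = 7 − 1 = 6.
φ(31) = 31 − 1 = 30.
Multiply: 100 · 6 · 30 = 18000.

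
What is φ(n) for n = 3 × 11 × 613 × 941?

11505600

φ(19035489) = 19035489 · (1 − 1/3) · (1 − 1/11) · (1 − 1/613) · (1 − 1/941)
       = 19035489 · 11505600/19035489 = 11505600.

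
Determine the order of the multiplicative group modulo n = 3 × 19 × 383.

13752

φ(3) = 3 − 1 = 2.
φ(19) = 19 − 1 = 18.
φ(383) = 383 − 1 = 382.
Multiply: 2 · 18 · 382 = 13752.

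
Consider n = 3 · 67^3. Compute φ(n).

592548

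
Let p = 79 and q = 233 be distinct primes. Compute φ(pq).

φ(n) = (p − 1)(q − 1) = (79−1)(233−1) = 78·232 = 18096.

18096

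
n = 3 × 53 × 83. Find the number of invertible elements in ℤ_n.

8528

φ(13197) = 13197 · (1 − 1/3) · (1 − 1/53) · (1 − 1/83)
       = 13197 · 8528/13197 = 8528.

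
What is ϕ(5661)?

3456

First factor: 5661 = 3^2 · 17 · 37.
φ(5661) = 5661 · (1 − 1/3) · (1 − 1/17) · (1 − 1/37)
       = 5661 · 1152/1887 = 3456.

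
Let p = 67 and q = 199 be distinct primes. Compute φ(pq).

φ(67) = 67 − 1 = 66.
φ(199) = 199 − 1 = 198.
Since φ is multiplicative, φ(13333) = 66 · 198 = 13068.

13068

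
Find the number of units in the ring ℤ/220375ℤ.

168000

Factor 220375: 220375 = 5^3 * 41 * 43.
φ(5^3) = 5^3 − 5^2 = 125 − 25 = 100.
φ(41) = 41 − 1 = 40.
φ(43) = 43 − 1 = 42.
Since φ is multiplicative, φ(220375) = 100 · 40 · 42 = 168000.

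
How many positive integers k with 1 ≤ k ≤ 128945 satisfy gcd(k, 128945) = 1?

92160

128945 = 5 × 17 × 37 × 41.
φ(128945) = 128945 · (1 − 1/5) · (1 − 1/17) · (1 − 1/37) · (1 − 1/41)
       = 128945 · 92160/128945 = 92160.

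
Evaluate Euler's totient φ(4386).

1344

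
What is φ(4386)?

Factor 4386: 4386 = 2 × 3 × 17 × 43.
φ(4386) = 4386 · (1 − 1/2) · (1 − 1/3) · (1 − 1/17) · (1 − 1/43)
       = 4386 · 1344/4386 = 1344.

1344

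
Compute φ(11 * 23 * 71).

φ(11) = 11 − 1 = 10.
φ(23) = 23 − 1 = 22.
φ(71) = 71 − 1 = 70.
Since φ is multiplicative, φ(17963) = 10 · 22 · 70 = 15400.

15400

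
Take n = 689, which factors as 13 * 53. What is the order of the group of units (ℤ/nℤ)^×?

φ(689) = 689 · (1 − 1/13) · (1 − 1/53)
       = 689 · 624/689 = 624.

624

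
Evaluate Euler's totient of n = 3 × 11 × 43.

840

φ(3) = 3 − 1 = 2.
φ(11) = 11 − 1 = 10.
φ(43) = 43 − 1 = 42.
Multiply: 2 · 10 · 42 = 840.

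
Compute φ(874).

Prime factorization: 874 = 2 * 19 * 23.
φ(874) = 874 · (1 − 1/2) · (1 − 1/19) · (1 − 1/23)
       = 874 · 396/874 = 396.

396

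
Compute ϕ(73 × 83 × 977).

5762304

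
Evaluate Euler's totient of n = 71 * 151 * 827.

φ(8866267) = 8866267 · (1 − 1/71) · (1 − 1/151) · (1 − 1/827)
       = 8866267 · 8673000/8866267 = 8673000.

8673000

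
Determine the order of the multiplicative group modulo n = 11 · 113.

φ(1243) = 1243 · (1 − 1/11) · (1 − 1/113)
       = 1243 · 1120/1243 = 1120.

1120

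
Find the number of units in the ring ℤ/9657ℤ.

6048

Factor 9657: 9657 = 3**2 × 29 × 37.
φ(3^2) = 3^2 − 3^1 = 9 − 3 = 6.
φ(29) = 29 − 1 = 28.
φ(37) = 37 − 1 = 36.
Multiply: 6 · 28 · 36 = 6048.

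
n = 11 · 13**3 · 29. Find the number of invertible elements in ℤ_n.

567840

φ(700843) = 700843 · (1 − 1/11) · (1 − 1/13) · (1 − 1/29)
       = 700843 · 3360/4147 = 567840.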